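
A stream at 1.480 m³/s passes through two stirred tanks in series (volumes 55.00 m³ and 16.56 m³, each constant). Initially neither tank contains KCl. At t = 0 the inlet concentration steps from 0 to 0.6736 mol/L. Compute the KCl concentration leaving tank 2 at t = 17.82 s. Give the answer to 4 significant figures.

0.1360 mol/L

Time constants: τᵢ = Vᵢ/Q for each well-mixed tank.
τ₁ = 55.00/1.480 = 37.1622 s; τ₂ = 16.56/1.480 = 11.1892 s.
Solving the cascade with C₁(0)=C₂(0)=0 gives C₂(t) = C_in[1 − (τ₁ e^(−t/τ₁) − τ₂ e^(−t/τ₂))/(τ₁ − τ₂)].
At t = 17.82: e^(−t/τ₁) = 0.619080, e^(−t/τ₂) = 0.203394.
C₂ = 0.6736·[1 − (37.1622·0.619080 − 11.1892·0.203394)/(25.9730)] = 0.6736·0.201841 = 0.135960 mol/L.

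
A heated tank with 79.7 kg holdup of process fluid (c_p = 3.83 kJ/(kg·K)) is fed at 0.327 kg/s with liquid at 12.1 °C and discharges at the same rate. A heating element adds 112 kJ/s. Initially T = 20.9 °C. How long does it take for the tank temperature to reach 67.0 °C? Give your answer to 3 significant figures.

207 s

M c_p dT/dt = ṁ c_p (T_in − T) + Q̇.
τ = M/ṁ = 243.73 s; T_ss = T_in + Q̇/(ṁ c_p) = 101.53 °C.
T(t) = T_ss + (T₀ − T_ss) e^(−t/τ). Set T = 67.0:
e^(−t/τ) = (67.0 − 101.53)/(20.9 − 101.53) = 0.42824
t = −243.73 · ln(0.42824) = 206.70 s.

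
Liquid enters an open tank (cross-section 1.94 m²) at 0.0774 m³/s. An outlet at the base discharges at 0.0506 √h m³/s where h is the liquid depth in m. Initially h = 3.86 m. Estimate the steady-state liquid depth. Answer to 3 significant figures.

A dh/dt = Q_in − 0.0506 √h. Steady state requires inflow = outflow:
Q_in = 0.0506 √h_ss ⇒ √h_ss = 0.0774/0.0506 = 1.5296.
h_ss = 1.5296² = 2.3398 m. (Since h₀ = 3.86 m > h_ss, the level will fall toward this value.)

2.34 m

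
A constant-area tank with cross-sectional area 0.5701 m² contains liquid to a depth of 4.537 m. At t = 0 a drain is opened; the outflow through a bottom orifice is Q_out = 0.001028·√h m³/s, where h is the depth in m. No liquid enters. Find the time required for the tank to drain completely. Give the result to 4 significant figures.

2363 s

Volume balance on the tank: A dh/dt = −0.001028 √h.
Separate and integrate: 2(√h − √h₀) = −(0.001028/A) t.
Tank is empty when √h = 0: t_empty = 2A√h₀/0.001028.
t_empty = 2·0.5701·√4.537/0.001028 = 1.14020·2.13002/0.001028 = 2362.50 s.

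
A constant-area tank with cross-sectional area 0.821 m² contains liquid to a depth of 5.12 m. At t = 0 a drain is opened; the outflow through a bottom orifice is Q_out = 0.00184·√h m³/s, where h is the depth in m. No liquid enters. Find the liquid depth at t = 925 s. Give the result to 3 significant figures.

1.50 m

Volume balance on the tank: A dh/dt = −0.00184 √h.
Separate and integrate: 2(√h − √h₀) = −(0.00184/A) t.
√h = √5.12 − 0.00184·925/(2·0.821) = 2.2627 − 1.0365 = 1.2262.
h = 1.2262² = 1.5036 m.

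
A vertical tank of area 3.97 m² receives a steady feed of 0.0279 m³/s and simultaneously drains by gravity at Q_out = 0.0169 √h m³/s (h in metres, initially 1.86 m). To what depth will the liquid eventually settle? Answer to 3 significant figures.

2.73 m

Level balance: A dh/dt = 0.0279 − 0.0169 √h. Setting dh/dt = 0:
Q_in = 0.0169 √h_ss ⇒ √h_ss = 0.0279/0.0169 = 1.6509.
h_ss = 1.6509² = 2.7254 m. (Since h₀ = 1.86 m < h_ss, the level will rise toward this value.)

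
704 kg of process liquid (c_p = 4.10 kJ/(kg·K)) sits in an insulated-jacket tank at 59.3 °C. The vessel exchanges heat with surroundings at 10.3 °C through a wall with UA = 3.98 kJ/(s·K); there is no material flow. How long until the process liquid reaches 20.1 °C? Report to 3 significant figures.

First-law balance (no shaft work): M c_p dT/dt = −UA(T − T_amb).
τ = M c_p/UA = 725.23 s; T_ss = T_amb = 10.300 °C.
T(t) = T_ss + (T₀ − T_ss)e^(−t/τ); set T = 20.1:
t = −τ ln[(T − T_ss)/(T₀ − T_ss)] = −725.23 · ln(0.20000) = 1167.2 s.

1170 s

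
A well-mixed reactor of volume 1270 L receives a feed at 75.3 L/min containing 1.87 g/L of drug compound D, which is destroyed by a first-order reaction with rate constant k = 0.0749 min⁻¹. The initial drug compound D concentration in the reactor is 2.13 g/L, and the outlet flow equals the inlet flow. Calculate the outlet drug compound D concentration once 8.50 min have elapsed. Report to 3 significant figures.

Species balance: V dC/dt = Q C_in − Q C − k V C.
This is linear with rate a = Q/V + k = 0.13419 min⁻¹.
C_ss = Q C_in/(Q + kV) = 0.82624 g/L; C(t) = C_ss + (C₀ − C_ss) e^(−a t).
C(8.50) = 0.82624 + (1.3038)·e^(−0.13419·8.50) = 0.82624 + (1.3038)·0.31962 = 1.2429 g/L.

1.24 g/L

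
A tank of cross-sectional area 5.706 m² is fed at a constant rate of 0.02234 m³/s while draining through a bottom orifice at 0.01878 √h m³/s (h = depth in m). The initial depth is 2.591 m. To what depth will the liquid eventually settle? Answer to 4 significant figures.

Accumulation of liquid (constant cross-section A): A dh/dt = Q_in − 0.01878 √h. At steady state dh/dt = 0:
Q_in = 0.01878 √h_ss ⇒ √h_ss = 0.02234/0.01878 = 1.18956.
h_ss = 1.18956² = 1.41506 m. (Since h₀ = 2.591 m > h_ss, the level will fall toward this value.)

1.415 m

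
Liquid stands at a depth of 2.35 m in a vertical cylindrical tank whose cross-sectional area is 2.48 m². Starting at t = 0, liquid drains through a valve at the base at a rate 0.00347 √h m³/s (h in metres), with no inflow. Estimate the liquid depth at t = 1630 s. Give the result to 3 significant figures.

0.154 m

A dh/dt = −Q_out = −0.00347 √h.
Separate and integrate: 2(√h − √h₀) = −(0.00347/A) t.
√h = √2.35 − 0.00347·1630/(2·2.48) = 1.5330 − 1.1403 = 0.39263.
h = 0.39263² = 0.15416 m.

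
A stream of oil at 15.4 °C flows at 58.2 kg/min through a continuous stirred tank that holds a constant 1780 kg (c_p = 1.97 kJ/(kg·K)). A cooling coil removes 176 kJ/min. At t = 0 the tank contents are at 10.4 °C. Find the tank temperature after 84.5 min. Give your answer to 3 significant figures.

M c_p dT/dt = ṁ c_p (T_in − T) − Q̇.
τ = M/ṁ = 30.584 min; T_ss = T_in − Q̇/(ṁ c_p) = 15.4 − 176/(58.2·1.97) = 13.865 °C.
Solution: T(t) = T_ss + (T₀ − T_ss) e^(−t/τ).
T(84.5) = 13.865 + (-3.4649)·e^(−84.5/30.584) = 13.865 + (-3.4649)·0.063111 = 13.646 °C.

13.6 °C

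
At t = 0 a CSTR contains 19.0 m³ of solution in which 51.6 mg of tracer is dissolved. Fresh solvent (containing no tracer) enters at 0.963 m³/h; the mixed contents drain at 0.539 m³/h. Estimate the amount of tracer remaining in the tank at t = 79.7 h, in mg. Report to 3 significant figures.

Total volume: dV/dt = Q_in − Q_out = 0.42400 m³/h, so V(t) = 19.0 + 0.42400 t and V(79.7) = 52.793 m³.
Solute balance: dm/dt = 0 − Q_out C = −Q_out m/V(t).
Separate: dm/m = −Q_out dt/V(t) ⇒ ln(m/m₀) = −(Q_out/(Q_in−Q_out)) ln(V/V₀).
m = m₀ (V₀/V)^(Q_out/(Q_in−Q_out)) = 51.6 × (19.0/52.793)^(1.2712) = 14.075 mg.

14.1 mg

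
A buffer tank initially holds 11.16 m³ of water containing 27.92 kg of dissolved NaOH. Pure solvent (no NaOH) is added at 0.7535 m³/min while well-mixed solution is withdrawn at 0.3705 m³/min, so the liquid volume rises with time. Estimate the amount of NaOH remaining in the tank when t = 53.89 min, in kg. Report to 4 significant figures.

10.14 kg

Let m(t) be the amount of NaOH. Volume: V(t) = V₀ + (Q_in − Q_out) t = 11.16 + 0.383000 t; V(53.89) = 31.7999 m³.
Solute balance: dm/dt = 0 − Q_out C = −Q_out m/V(t).
Separate: dm/m = −Q_out dt/V(t) ⇒ ln(m/m₀) = −(Q_out/(Q_in−Q_out)) ln(V/V₀).
m = m₀ (V₀/V)^(Q_out/(Q_in−Q_out)) = 27.92 × (11.16/31.7999)^(0.967363) = 10.1390 kg.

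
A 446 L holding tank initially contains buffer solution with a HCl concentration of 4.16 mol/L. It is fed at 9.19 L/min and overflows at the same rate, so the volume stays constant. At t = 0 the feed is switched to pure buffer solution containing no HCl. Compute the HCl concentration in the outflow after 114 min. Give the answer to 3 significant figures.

Unsteady species balance (constant V, well mixed): V dC/dt = Q(C_in − C).
Time constant τ = V/Q = 446/9.19 = 48.531 min.
C approaches C_in exponentially: C(t) = C_in + (C₀ − C_in) e^(−t/τ).
C(114) = 0 + (4.16 − 0)·e^(−114/48.531) = 0 + (4.1600)·0.095463 = 0.39713 mol/L.

0.397 mol/L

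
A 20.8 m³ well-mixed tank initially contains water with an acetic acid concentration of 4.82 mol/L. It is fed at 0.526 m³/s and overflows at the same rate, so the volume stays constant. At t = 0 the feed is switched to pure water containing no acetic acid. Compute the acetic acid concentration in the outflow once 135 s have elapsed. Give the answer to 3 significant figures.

0.159 mol/L

Accumulation = in − out for the solute gives V dC/dt = Q(C_in − C).
Time constant τ = V/Q = 20.8/0.526 = 39.544 s.
Integrating: C(t) = C_in + (C₀ − C_in) e^(−t/τ).
C(135) = 0 + (4.82 − 0)·e^(−135/39.544) = 0 + (4.8200)·0.032911 = 0.15863 mol/L.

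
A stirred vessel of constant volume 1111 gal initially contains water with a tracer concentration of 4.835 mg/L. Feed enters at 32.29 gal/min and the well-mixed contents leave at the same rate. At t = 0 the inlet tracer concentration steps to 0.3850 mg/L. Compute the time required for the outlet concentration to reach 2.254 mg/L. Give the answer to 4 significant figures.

Accumulation = in − out for the solute gives V dC/dt = Q(C_in − C), so τ = V/Q = 34.4069 min.
C(t) = C_in + (C₀ − C_in) e^(−t/τ). Set C = 2.254 and solve for t:
e^(−t/τ) = (C − C_in)/(C₀ − C_in) = (2.254 − 0.3850)/(4.835 − 0.3850) = 0.420000
t = −τ ln(…) = 34.4069 × 0.867501 = 29.8480 min.

29.85 min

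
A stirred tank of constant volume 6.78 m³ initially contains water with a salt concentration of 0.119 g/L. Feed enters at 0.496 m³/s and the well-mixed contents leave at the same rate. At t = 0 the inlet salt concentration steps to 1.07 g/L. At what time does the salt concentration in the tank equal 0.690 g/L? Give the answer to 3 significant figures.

12.5 s

Species balance: V dC/dt = Q(C_in − C) ⇒ τ = V/Q = 13.669 s.
C(t) = C_in + (C₀ − C_in) e^(−t/τ). Set C = 0.690 and solve for t:
e^(−t/τ) = (C − C_in)/(C₀ − C_in) = (0.690 − 1.07)/(0.119 − 1.07) = 0.39958
t = −τ ln(…) = 13.669 × 0.91734 = 12.539 s.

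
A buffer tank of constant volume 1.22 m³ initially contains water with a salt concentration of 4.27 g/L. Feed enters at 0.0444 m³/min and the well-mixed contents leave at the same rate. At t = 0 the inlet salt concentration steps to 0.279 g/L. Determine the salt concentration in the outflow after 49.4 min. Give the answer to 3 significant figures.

0.940 g/L

Accumulation = in − out for the solute gives V dC/dt = Q(C_in − C).
Rewrite as dC/dt + C/τ = C_in/τ, τ = V/Q = 27.477 min.
This is linear first-order; C(t) = C_in + (C₀ − C_in) e^(−t/τ).
C(49.4) = 0.279 + (4.27 − 0.279)·e^(−49.4/27.477) = 0.279 + (3.9910)·0.16566 = 0.94014 g/L.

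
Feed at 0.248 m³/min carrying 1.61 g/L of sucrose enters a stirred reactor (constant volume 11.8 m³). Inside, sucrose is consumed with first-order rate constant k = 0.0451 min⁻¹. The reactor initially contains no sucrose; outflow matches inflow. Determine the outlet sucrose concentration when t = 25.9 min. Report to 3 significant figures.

0.419 g/L

V dC/dt = Q(C_in − C) − k V C.
This is linear with rate a = Q/V + k = 0.066117 min⁻¹.
C_ss = Q C_in/(Q + kV) = 0.51178 g/L; C(t) = C_ss + (C₀ − C_ss) e^(−a t).
C(25.9) = 0.51178 + (-0.51178)·e^(−0.066117·25.9) = 0.51178 + (-0.51178)·0.18043 = 0.41944 g/L.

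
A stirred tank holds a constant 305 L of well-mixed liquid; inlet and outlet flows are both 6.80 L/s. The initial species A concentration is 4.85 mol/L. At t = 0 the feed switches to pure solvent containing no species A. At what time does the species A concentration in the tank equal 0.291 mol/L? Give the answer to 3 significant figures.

126 s

Species balance: V dC/dt = Q(C_in − C) ⇒ τ = V/Q = 44.853 s.
C(t) = C_in + (C₀ − C_in) e^(−t/τ). Set C = 0.291 and solve for t:
e^(−t/τ) = (C − C_in)/(C₀ − C_in) = (0.291 − 0)/(4.85 − 0) = 0.060000
t = −τ ln(…) = 44.853 × 2.8134 = 126.19 s.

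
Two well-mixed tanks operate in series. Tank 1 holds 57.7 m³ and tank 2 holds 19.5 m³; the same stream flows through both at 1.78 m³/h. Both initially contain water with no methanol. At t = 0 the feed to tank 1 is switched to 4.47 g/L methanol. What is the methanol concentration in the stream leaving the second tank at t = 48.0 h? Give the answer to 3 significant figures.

Each tank obeys Vᵢ dCᵢ/dt = Q(Cᵢ₋₁ − Cᵢ), so τᵢ = Vᵢ/Q.
τ₁ = 57.7/1.78 = 32.416 h; τ₂ = 19.5/1.78 = 10.955 h.
Tank 1: C₁ = C_in(1 − e^(−t/τ₁)). Tank 2 (τ₁ ≠ τ₂): C₂ = C_in[1 − (τ₁ e^(−t/τ₁) − τ₂ e^(−t/τ₂))/(τ₁ − τ₂)].
At t = 48.0: e^(−t/τ₁) = 0.22746, e^(−t/τ₂) = 0.012506.
C₂ = 4.47·[1 − (32.416·0.22746 − 10.955·0.012506)/(21.461)] = 4.47·0.66281 = 2.9627 g/L.

2.96 g/L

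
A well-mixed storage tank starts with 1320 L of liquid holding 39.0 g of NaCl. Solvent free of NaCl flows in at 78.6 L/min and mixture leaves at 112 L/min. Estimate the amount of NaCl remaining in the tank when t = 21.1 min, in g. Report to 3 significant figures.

3.02 g

Total volume: dV/dt = Q_in − Q_out = -33.400 L/min, so V(t) = 1320 − 33.400 t and V(21.1) = 615.26 L.
Species balance (pure solvent in): dm/dt = −Q_out · m/V(t).
Separate: dm/m = −Q_out dt/V(t) ⇒ ln(m/m₀) = −(Q_out/(Q_in−Q_out)) ln(V/V₀).
m = m₀ (V₀/V)^(Q_out/(Q_in−Q_out)) = 39.0 × (1320/615.26)^(-3.3533) = 3.0158 g.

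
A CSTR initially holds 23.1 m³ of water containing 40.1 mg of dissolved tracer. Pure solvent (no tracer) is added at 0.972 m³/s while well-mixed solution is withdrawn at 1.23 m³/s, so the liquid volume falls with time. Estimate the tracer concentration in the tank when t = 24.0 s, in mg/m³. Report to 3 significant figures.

Let m(t) be the amount of tracer. Volume: V(t) = V₀ + (Q_in − Q_out) t = 23.1 − 0.25800 t; V(24.0) = 16.908 m³.
No tracer enters, so dm/dt = −Q_out · (m/V).
Separate: dm/m = −Q_out dt/V(t) ⇒ ln(m/m₀) = −(Q_out/(Q_in−Q_out)) ln(V/V₀).
m = m₀ (V₀/V)^(Q_out/(Q_in−Q_out)) = 40.1 × (23.1/16.908)^(-4.7674) = 9.0586 mg.
C = m/V = 9.0586/16.908 = 0.53576 mg/m³.

0.536 mg/m³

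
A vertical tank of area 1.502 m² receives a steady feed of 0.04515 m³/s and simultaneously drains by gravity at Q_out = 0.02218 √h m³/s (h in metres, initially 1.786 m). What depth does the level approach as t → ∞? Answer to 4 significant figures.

4.144 m

Level balance: A dh/dt = 0.04515 − 0.02218 √h. Setting dh/dt = 0:
Q_in = 0.02218 √h_ss ⇒ √h_ss = 0.04515/0.02218 = 2.03562.
h_ss = 2.03562² = 4.14374 m. (Since h₀ = 1.786 m < h_ss, the level will rise toward this value.)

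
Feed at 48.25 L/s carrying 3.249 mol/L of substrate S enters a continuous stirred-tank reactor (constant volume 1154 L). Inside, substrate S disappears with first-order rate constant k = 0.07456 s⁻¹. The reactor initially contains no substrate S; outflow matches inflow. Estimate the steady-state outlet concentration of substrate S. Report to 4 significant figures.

1.167 mol/L

V dC/dt = Q(C_in − C) − k V C.
Steady state (dC/dt = 0): C_ss = Q C_in/(Q + kV) = C_in/(1 + kV/Q).
C_ss = 48.25·3.249/(48.25 + 0.07456·1154) = 156.764/134.292 = 1.16734 mol/L.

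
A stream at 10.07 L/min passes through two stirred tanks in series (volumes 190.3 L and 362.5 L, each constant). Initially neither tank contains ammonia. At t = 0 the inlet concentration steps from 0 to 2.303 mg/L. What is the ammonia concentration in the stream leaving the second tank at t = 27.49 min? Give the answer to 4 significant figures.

Species balance on tank i: dCᵢ/dt = (Cᵢ₋₁ − Cᵢ)/τᵢ with τᵢ = Vᵢ/Q.
τ₁ = 190.3/10.07 = 18.8977 min; τ₂ = 362.5/10.07 = 35.9980 min.
Tank 1: C₁ = C_in(1 − e^(−t/τ₁)). Tank 2 (τ₁ ≠ τ₂): C₂ = C_in[1 − (τ₁ e^(−t/τ₁) − τ₂ e^(−t/τ₂))/(τ₁ − τ₂)].
At t = 27.49: e^(−t/τ₁) = 0.233477, e^(−t/τ₂) = 0.465961.
C₂ = 2.303·[1 − (18.8977·0.233477 − 35.9980·0.465961)/(-17.1003)] = 2.303·0.277118 = 0.638203 mg/L.

0.6382 mg/L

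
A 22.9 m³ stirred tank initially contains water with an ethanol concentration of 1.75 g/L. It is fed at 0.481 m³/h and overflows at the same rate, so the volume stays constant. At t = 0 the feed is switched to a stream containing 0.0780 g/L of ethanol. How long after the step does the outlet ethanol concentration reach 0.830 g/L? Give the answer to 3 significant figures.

38.0 h

Species balance: V dC/dt = Q(C_in − C) ⇒ τ = V/Q = 47.609 h.
C(t) = C_in + (C₀ − C_in) e^(−t/τ). Set C = 0.830 and solve for t:
e^(−t/τ) = (C − C_in)/(C₀ − C_in) = (0.830 − 0.0780)/(1.75 − 0.0780) = 0.44976
t = −τ ln(…) = 47.609 × 0.79904 = 38.042 h.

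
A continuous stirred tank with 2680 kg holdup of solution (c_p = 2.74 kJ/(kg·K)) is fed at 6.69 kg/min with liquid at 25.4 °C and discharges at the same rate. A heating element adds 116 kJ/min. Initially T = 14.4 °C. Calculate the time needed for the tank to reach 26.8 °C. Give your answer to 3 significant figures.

504 min

M c_p dT/dt = ṁ c_p (T_in − T) + Q̇.
τ = M/ṁ = 400.60 min; T_ss = T_in + Q̇/(ṁ c_p) = 31.728 °C.
T(t) = T_ss + (T₀ − T_ss) e^(−t/τ). Set T = 26.8:
e^(−t/τ) = (26.8 − 31.728)/(14.4 − 31.728) = 0.28440
t = −400.60 · ln(0.28440) = 503.70 min.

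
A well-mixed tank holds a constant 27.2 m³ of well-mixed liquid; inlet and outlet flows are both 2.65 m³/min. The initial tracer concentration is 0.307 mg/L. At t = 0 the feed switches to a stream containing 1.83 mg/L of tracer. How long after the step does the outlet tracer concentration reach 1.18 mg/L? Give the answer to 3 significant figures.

Unsteady species balance (constant V, well mixed): V dC/dt = Q(C_in − C), so τ = V/Q = 10.264 min.
C(t) = C_in + (C₀ − C_in) e^(−t/τ). Set C = 1.18 and solve for t:
e^(−t/τ) = (C − C_in)/(C₀ − C_in) = (1.18 − 1.83)/(0.307 − 1.83) = 0.42679
t = −τ ln(…) = 10.264 × 0.85146 = 8.7396 min.

8.74 min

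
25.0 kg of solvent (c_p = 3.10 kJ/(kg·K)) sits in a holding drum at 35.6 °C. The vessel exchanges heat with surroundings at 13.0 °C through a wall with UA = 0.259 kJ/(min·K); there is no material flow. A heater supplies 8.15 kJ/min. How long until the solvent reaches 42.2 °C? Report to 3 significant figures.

M c_p dT/dt = −UA(T − T_amb) + Q̇.
τ = M c_p/UA = 299.23 min; T_ss = T_amb + Q̇/UA = 13.0 + 8.15/0.259 = 44.467 °C.
T(t) = T_ss + (T₀ − T_ss)e^(−t/τ); set T = 42.2:
t = −τ ln[(T − T_ss)/(T₀ − T_ss)] = −299.23 · ln(0.25568) = 408.09 min.

408 min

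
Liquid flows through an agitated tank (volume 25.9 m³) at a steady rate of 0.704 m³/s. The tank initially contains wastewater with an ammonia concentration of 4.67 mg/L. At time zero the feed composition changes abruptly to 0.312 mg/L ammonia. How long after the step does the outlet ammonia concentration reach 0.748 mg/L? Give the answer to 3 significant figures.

84.7 s

Species balance: V dC/dt = Q(C_in − C) ⇒ τ = V/Q = 36.790 s.
C(t) = C_in + (C₀ − C_in) e^(−t/τ). Set C = 0.748 and solve for t:
e^(−t/τ) = (C − C_in)/(C₀ − C_in) = (0.748 − 0.312)/(4.67 − 0.312) = 0.10005
t = −τ ln(…) = 36.790 × 2.3021 = 84.695 s.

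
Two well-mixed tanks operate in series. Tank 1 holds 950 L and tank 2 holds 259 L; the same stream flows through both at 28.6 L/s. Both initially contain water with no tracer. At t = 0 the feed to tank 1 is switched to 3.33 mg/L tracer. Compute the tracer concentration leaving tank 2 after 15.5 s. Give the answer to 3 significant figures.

Each tank obeys Vᵢ dCᵢ/dt = Q(Cᵢ₋₁ − Cᵢ), so τᵢ = Vᵢ/Q.
τ₁ = 950/28.6 = 33.217 s; τ₂ = 259/28.6 = 9.0559 s.
Solving the cascade with C₁(0)=C₂(0)=0 gives C₂(t) = C_in[1 − (τ₁ e^(−t/τ₁) − τ₂ e^(−t/τ₂))/(τ₁ − τ₂)].
At t = 15.5: e^(−t/τ₁) = 0.62711, e^(−t/τ₂) = 0.18058.
C₂ = 3.33·[1 − (33.217·0.62711 − 9.0559·0.18058)/(24.161)] = 3.33·0.20552 = 0.68438 mg/L.

0.684 mg/L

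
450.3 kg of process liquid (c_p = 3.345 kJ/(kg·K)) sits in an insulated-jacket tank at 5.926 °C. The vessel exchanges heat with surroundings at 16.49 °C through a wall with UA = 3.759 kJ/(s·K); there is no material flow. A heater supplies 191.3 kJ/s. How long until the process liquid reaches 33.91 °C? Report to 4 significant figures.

Lumped-capacitance energy balance: M c_p dT/dt = UA(T_amb − T) + Q̇.
τ = M c_p/UA = 400.706 s; T_ss = T_amb + Q̇/UA = 16.49 + 191.3/3.759 = 67.3812 °C.
T(t) = T_ss + (T₀ − T_ss)e^(−t/τ); set T = 33.91:
t = −τ ln[(T − T_ss)/(T₀ − T_ss)] = −400.706 · ln(0.544644) = 243.478 s.

243.5 s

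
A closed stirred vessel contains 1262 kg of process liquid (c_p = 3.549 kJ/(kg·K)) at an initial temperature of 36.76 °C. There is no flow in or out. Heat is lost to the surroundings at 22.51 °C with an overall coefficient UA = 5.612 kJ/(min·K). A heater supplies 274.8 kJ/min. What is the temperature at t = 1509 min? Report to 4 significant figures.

66.24 °C

Unsteady energy balance on the tank contents: M c_p dT/dt = −UA(T − T_amb) + Q̇.
dT/dt = (T_ss − T)/τ with T_ss = T_amb + Q̇/UA = 22.51 + 274.8/5.612 = 71.4765 °C, τ = M c_p/UA = 1262·3.549/5.612 = 798.082 min.
Integrating: T(t) = T_ss + (T₀ − T_ss) e^(−t/τ).
T(1509) = 71.4765 + (-34.7165)·0.150954 = 66.2359 °C.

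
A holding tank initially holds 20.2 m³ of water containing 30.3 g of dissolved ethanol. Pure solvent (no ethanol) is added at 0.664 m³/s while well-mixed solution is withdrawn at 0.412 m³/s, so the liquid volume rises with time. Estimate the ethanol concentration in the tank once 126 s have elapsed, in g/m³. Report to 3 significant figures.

0.124 g/m³

Total volume: dV/dt = Q_in − Q_out = 0.25200 m³/s, so V(t) = 20.2 + 0.25200 t and V(126) = 51.952 m³.
Solute balance: dm/dt = 0 − Q_out C = −Q_out m/V(t).
dm/m = −Q_out dt/(V₀ + 0.25200 t); integrating gives ln(m/m₀) = −(Q_out/(Q_in−Q_out)) ln(V/V₀).
m = m₀ (V₀/V)^(Q_out/(Q_in−Q_out)) = 30.3 × (20.2/51.952)^(1.6349) = 6.4672 g.
C = m/V = 6.4672/51.952 = 0.12448 g/m³.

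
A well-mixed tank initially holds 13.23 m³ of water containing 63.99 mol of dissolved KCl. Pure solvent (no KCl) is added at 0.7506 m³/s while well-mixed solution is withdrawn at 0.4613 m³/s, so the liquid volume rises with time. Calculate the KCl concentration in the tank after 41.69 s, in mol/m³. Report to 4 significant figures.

Let m(t) be the amount of KCl. Volume: V(t) = V₀ + (Q_in − Q_out) t = 13.23 + 0.289300 t; V(41.69) = 25.2909 m³.
Species balance (pure solvent in): dm/dt = −Q_out · m/V(t).
dm/m = −Q_out dt/(V₀ + 0.289300 t); integrating gives ln(m/m₀) = −(Q_out/(Q_in−Q_out)) ln(V/V₀).
m = m₀ (V₀/V)^(Q_out/(Q_in−Q_out)) = 63.99 × (13.23/25.2909)^(1.59454) = 22.7720 mol.
C = m/V = 22.7720/25.2909 = 0.900403 mol/m³.

0.9004 mol/m³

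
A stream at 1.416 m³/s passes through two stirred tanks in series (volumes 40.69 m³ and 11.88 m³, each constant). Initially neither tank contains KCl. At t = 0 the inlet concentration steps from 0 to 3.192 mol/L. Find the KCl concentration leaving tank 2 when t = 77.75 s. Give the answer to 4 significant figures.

2.891 mol/L

Time constants: τᵢ = Vᵢ/Q for each well-mixed tank.
τ₁ = 40.69/1.416 = 28.7359 s; τ₂ = 11.88/1.416 = 8.38983 s.
Solving the cascade with C₁(0)=C₂(0)=0 gives C₂(t) = C_in[1 − (τ₁ e^(−t/τ₁) − τ₂ e^(−t/τ₂))/(τ₁ − τ₂)].
At t = 77.75: e^(−t/τ₁) = 0.0668251, e^(−t/τ₂) = 9.44753e-05.
C₂ = 3.192·[1 − (28.7359·0.0668251 − 8.38983·9.44753e-05)/(20.3460)] = 3.192·0.905658 = 2.89086 mol/L.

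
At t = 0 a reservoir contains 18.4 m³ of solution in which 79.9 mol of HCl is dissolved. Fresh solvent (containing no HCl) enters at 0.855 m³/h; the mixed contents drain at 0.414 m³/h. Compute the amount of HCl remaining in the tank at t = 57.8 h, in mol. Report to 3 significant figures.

Total volume: dV/dt = Q_in − Q_out = 0.44100 m³/h, so V(t) = 18.4 + 0.44100 t and V(57.8) = 43.890 m³.
Species balance (pure solvent in): dm/dt = −Q_out · m/V(t).
dm/m = −Q_out dt/(V₀ + 0.44100 t); integrating gives ln(m/m₀) = −(Q_out/(Q_in−Q_out)) ln(V/V₀).
m = m₀ (V₀/V)^(Q_out/(Q_in−Q_out)) = 79.9 × (18.4/43.890)^(0.93878) = 35.328 mol.

35.3 mol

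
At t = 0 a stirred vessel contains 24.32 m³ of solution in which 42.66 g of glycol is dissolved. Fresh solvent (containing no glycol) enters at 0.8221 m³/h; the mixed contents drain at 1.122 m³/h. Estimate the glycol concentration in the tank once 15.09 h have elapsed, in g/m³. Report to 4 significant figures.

Let m(t) be the amount of glycol. Volume: V(t) = V₀ + (Q_in − Q_out) t = 24.32 − 0.299900 t; V(15.09) = 19.7945 m³.
No glycol enters, so dm/dt = −Q_out · (m/V).
Separate: dm/m = −Q_out dt/V(t) ⇒ ln(m/m₀) = −(Q_out/(Q_in−Q_out)) ln(V/V₀).
m = m₀ (V₀/V)^(Q_out/(Q_in−Q_out)) = 42.66 × (24.32/19.7945)^(-3.74125) = 19.7462 g.
C = m/V = 19.7462/19.7945 = 0.997558 g/m³.

0.9976 g/m³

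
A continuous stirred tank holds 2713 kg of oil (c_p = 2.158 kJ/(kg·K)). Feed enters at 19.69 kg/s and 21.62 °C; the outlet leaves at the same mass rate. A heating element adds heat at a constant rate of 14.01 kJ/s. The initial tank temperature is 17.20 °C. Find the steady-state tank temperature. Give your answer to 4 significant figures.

M c_p dT/dt = ṁ c_p (T_in − T) + Q̇.
At steady state dT/dt = 0 ⇒ T_ss = T_in + Q̇/(ṁ c_p) = 21.62 + 14.01/(19.69·2.158) = 21.9497 °C.

21.95 °C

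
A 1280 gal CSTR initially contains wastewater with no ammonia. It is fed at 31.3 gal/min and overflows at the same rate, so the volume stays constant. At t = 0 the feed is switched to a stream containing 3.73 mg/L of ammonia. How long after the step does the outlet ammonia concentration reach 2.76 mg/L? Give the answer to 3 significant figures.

55.1 min

Transient balance on the dissolved component: V dC/dt = Q(C_in − C), so τ = V/Q = 40.895 min.
C(t) = C_in + (C₀ − C_in) e^(−t/τ). Set C = 2.76 and solve for t:
e^(−t/τ) = (C − C_in)/(C₀ − C_in) = (2.76 − 3.73)/(0 − 3.73) = 0.26005
t = −τ ln(…) = 40.895 × 1.3469 = 55.080 min.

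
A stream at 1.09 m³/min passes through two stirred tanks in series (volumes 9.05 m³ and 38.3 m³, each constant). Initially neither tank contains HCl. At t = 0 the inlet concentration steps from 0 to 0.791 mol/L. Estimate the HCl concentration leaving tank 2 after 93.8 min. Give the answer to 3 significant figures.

0.719 mol/L

Time constants: τᵢ = Vᵢ/Q for each well-mixed tank.
τ₁ = 9.05/1.09 = 8.3028 min; τ₂ = 38.3/1.09 = 35.138 min.
Solving the cascade with C₁(0)=C₂(0)=0 gives C₂(t) = C_in[1 − (τ₁ e^(−t/τ₁) − τ₂ e^(−t/τ₂))/(τ₁ − τ₂)].
At t = 93.8: e^(−t/τ₁) = 1.2404e-05, e^(−t/τ₂) = 0.069287.
C₂ = 0.791·[1 − (8.3028·1.2404e-05 − 35.138·0.069287)/(-26.835)] = 0.791·0.90928 = 0.71924 mol/L.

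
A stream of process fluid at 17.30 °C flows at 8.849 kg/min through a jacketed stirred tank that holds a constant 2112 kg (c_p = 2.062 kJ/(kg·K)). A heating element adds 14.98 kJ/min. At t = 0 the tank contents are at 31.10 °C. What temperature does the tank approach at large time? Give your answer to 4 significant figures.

M c_p dT/dt = ṁ c_p (T_in − T) + Q̇.
At steady state dT/dt = 0 ⇒ T_ss = T_in + Q̇/(ṁ c_p) = 17.30 + 14.98/(8.849·2.062) = 18.1210 °C.

18.12 °C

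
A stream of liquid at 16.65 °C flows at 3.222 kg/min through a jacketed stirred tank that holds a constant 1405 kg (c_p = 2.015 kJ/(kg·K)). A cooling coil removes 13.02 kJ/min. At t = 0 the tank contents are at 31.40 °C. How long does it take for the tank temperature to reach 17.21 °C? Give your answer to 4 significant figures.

Unsteady energy balance on the tank contents: M c_p dT/dt = ṁ c_p (T_in − T) − 13.02.
τ = M/ṁ = 436.065 min; T_ss = T_in − Q̇/(ṁ c_p) = 14.6446 °C.
T(t) = T_ss + (T₀ − T_ss) e^(−t/τ). Set T = 17.21:
e^(−t/τ) = (17.21 − 14.6446)/(31.40 − 14.6446) = 0.153111
t = −436.065 · ln(0.153111) = 818.315 min.

818.3 min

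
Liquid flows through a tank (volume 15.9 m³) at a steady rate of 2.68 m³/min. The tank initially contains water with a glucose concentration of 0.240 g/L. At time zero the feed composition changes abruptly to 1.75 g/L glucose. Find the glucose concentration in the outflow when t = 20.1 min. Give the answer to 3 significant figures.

1.70 g/L

Accumulation = in − out for the solute gives V dC/dt = Q(C_in − C).
Time constant τ = V/Q = 15.9/2.68 = 5.9328 min.
Integrating: C(t) = C_in + (C₀ − C_in) e^(−t/τ).
C(20.1) = 1.75 + (0.240 − 1.75)·e^(−20.1/5.9328) = 1.75 + (-1.5100)·0.033779 = 1.6990 g/L.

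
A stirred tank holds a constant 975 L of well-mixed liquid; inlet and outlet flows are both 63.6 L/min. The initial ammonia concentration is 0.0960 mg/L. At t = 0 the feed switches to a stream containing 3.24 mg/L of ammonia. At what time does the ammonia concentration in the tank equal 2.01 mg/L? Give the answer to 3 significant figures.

Accumulation = in − out for the solute gives V dC/dt = Q(C_in − C), so τ = V/Q = 15.330 min.
C(t) = C_in + (C₀ − C_in) e^(−t/τ). Set C = 2.01 and solve for t:
e^(−t/τ) = (C − C_in)/(C₀ − C_in) = (2.01 − 3.24)/(0.0960 − 3.24) = 0.39122
t = −τ ln(…) = 15.330 × 0.93848 = 14.387 min.

14.4 min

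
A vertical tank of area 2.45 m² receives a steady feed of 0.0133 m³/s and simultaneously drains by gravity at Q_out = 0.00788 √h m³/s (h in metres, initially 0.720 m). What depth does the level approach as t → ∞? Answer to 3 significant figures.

A dh/dt = Q_in − 0.00788 √h. Steady state requires inflow = outflow:
Q_in = 0.00788 √h_ss ⇒ √h_ss = 0.0133/0.00788 = 1.6878.
h_ss = 1.6878² = 2.8487 m. (Since h₀ = 0.720 m < h_ss, the level will rise toward this value.)

2.85 m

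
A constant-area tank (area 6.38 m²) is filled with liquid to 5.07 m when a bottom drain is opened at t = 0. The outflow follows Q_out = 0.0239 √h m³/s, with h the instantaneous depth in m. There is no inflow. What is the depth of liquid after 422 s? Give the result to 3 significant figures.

2.14 m

With no inflow, A dh/dt = −0.0239 √h.
This is separable: 2 d(√h)/dt = −0.0239/A, so √h = √h₀ − (0.0239/(2A)) t.
√h = √5.07 − 0.0239·422/(2·6.38) = 2.2517 − 0.79042 = 1.4612.
h = 1.4612² = 2.1352 m.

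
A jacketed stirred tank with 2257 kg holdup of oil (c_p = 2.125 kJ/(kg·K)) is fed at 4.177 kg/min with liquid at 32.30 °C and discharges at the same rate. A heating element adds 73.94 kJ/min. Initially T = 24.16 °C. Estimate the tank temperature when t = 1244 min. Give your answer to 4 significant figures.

M c_p dT/dt = ṁ c_p (T_in − T) + Q̇.
Rearrange: dT/dt = (T_ss − T)/τ with τ = M/ṁ = 540.340 min and T_ss = T_in + Q̇/(ṁ c_p) = 40.6302 °C.
Integrating: T(t) = T_ss + (T₀ − T_ss) e^(−t/τ).
T(1244) = 40.6302 + (-16.4702)·e^(−1244/540.340) = 40.6302 + (-16.4702)·0.100033 = 38.9826 °C.

38.98 °C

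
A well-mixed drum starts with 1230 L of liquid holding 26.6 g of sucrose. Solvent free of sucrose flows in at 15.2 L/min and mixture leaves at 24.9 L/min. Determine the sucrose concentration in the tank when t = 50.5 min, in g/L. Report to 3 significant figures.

0.00976 g/L

Total volume: dV/dt = Q_in − Q_out = -9.7000 L/min, so V(t) = 1230 − 9.7000 t and V(50.5) = 740.15 L.
Species balance (pure solvent in): dm/dt = −Q_out · m/V(t).
Separate: dm/m = −Q_out dt/V(t) ⇒ ln(m/m₀) = −(Q_out/(Q_in−Q_out)) ln(V/V₀).
m = m₀ (V₀/V)^(Q_out/(Q_in−Q_out)) = 26.6 × (1230/740.15)^(-2.5670) = 7.2217 g.
C = m/V = 7.2217/740.15 = 0.0097570 g/L.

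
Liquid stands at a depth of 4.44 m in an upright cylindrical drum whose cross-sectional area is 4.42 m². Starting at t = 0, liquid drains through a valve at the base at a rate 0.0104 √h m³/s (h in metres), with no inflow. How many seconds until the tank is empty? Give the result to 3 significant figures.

With no inflow, A dh/dt = −0.0104 √h.
Separate and integrate: 2(√h − √h₀) = −(0.0104/A) t.
Tank is empty when √h = 0: t_empty = 2A√h₀/0.0104.
t_empty = 2·4.42·√4.44/0.0104 = 8.8400·2.1071/0.0104 = 1791.1 s.

1790 s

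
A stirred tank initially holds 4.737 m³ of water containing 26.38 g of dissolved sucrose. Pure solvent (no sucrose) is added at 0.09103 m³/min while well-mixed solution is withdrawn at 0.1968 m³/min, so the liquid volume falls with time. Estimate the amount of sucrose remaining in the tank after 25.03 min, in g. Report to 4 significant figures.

5.753 g

Total volume: dV/dt = Q_in − Q_out = -0.105770 m³/min, so V(t) = 4.737 − 0.105770 t and V(25.03) = 2.08958 m³.
Species balance (pure solvent in): dm/dt = −Q_out · m/V(t).
dm/m = −Q_out dt/(V₀ − 0.105770 t); integrating gives ln(m/m₀) = −(Q_out/(Q_in−Q_out)) ln(V/V₀).
m = m₀ (V₀/V)^(Q_out/(Q_in−Q_out)) = 26.38 × (4.737/2.08958)^(-1.86064) = 5.75333 g.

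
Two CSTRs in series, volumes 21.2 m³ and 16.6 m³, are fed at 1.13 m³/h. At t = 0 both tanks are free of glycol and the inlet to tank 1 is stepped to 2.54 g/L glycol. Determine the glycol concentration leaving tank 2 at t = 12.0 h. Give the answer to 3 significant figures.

0.415 g/L

Each tank obeys Vᵢ dCᵢ/dt = Q(Cᵢ₋₁ − Cᵢ), so τᵢ = Vᵢ/Q.
τ₁ = 21.2/1.13 = 18.761 h; τ₂ = 16.6/1.13 = 14.690 h.
Tank 1: C₁ = C_in(1 − e^(−t/τ₁)). Tank 2 (τ₁ ≠ τ₂): C₂ = C_in[1 − (τ₁ e^(−t/τ₁) − τ₂ e^(−t/τ₂))/(τ₁ − τ₂)].
At t = 12.0: e^(−t/τ₁) = 0.52749, e^(−t/τ₂) = 0.44181.
C₂ = 2.54·[1 − (18.761·0.52749 − 14.690·0.44181)/(4.0708)] = 2.54·0.16332 = 0.41484 g/L.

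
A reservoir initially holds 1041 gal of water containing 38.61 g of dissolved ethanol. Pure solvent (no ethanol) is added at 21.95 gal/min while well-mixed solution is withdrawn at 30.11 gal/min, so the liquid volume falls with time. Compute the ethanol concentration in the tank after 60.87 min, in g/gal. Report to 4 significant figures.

0.006482 g/gal

Total volume: dV/dt = Q_in − Q_out = -8.16000 gal/min, so V(t) = 1041 − 8.16000 t and V(60.87) = 544.301 gal.
Species balance (pure solvent in): dm/dt = −Q_out · m/V(t).
dm/m = −Q_out dt/(V₀ − 8.16000 t); integrating gives ln(m/m₀) = −(Q_out/(Q_in−Q_out)) ln(V/V₀).
m = m₀ (V₀/V)^(Q_out/(Q_in−Q_out)) = 38.61 × (1041/544.301)^(-3.68995) = 3.52831 g.
C = m/V = 3.52831/544.301 = 0.00648227 g/gal.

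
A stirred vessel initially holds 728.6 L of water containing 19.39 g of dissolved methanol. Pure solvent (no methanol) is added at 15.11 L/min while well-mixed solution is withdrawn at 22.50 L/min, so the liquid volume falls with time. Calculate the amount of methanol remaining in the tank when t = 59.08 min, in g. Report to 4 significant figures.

1.198 g

Let m(t) be the amount of methanol. Volume: V(t) = V₀ + (Q_in − Q_out) t = 728.6 − 7.39000 t; V(59.08) = 291.999 L.
Solute balance: dm/dt = 0 − Q_out C = −Q_out m/V(t).
dm/m = −Q_out dt/(V₀ − 7.39000 t); integrating gives ln(m/m₀) = −(Q_out/(Q_in−Q_out)) ln(V/V₀).
m = m₀ (V₀/V)^(Q_out/(Q_in−Q_out)) = 19.39 × (728.6/291.999)^(-3.04465) = 1.19818 g.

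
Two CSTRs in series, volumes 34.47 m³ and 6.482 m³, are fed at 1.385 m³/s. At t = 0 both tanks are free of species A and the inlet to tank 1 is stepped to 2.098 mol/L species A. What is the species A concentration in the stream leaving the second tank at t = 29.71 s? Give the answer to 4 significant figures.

1.316 mol/L

Each tank obeys Vᵢ dCᵢ/dt = Q(Cᵢ₋₁ − Cᵢ), so τᵢ = Vᵢ/Q.
τ₁ = 34.47/1.385 = 24.8881 s; τ₂ = 6.482/1.385 = 4.68014 s.
Solving the cascade with C₁(0)=C₂(0)=0 gives C₂(t) = C_in[1 − (τ₁ e^(−t/τ₁) − τ₂ e^(−t/τ₂))/(τ₁ − τ₂)].
At t = 29.71: e^(−t/τ₁) = 0.303084, e^(−t/τ₂) = 0.00175008.
C₂ = 2.098·[1 − (24.8881·0.303084 − 4.68014·0.00175008)/(20.2079)] = 2.098·0.627127 = 1.31571 mol/L.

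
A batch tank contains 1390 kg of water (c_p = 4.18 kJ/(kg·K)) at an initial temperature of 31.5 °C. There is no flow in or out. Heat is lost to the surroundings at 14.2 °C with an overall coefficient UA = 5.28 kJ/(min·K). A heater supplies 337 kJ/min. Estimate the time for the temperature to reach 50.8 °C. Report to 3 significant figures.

Lumped-capacitance energy balance: M c_p dT/dt = UA(T_amb − T) + Q̇.
τ = M c_p/UA = 1100.4 min; T_ss = T_amb + Q̇/UA = 14.2 + 337/5.28 = 78.026 °C.
T(t) = T_ss + (T₀ − T_ss)e^(−t/τ); set T = 50.8:
t = −τ ln[(T − T_ss)/(T₀ − T_ss)] = −1100.4 · ln(0.58518) = 589.65 min.

590 min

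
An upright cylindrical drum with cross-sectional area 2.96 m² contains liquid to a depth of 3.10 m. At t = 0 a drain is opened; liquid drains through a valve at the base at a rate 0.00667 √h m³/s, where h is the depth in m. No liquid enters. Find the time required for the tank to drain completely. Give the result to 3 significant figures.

1560 s

Volume balance on the tank: A dh/dt = −0.00667 √h.
Separate and integrate: 2(√h − √h₀) = −(0.00667/A) t.
Set h = 0: 2√h₀ = (0.00667/A) t_empty ⇒ t_empty = 2A√h₀/0.00667.
t_empty = 2·2.96·√3.10/0.00667 = 5.9200·1.7607/0.00667 = 1562.7 s.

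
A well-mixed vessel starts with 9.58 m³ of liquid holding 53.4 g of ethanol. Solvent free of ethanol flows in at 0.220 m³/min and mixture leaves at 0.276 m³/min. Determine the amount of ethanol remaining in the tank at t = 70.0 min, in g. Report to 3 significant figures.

Total volume: dV/dt = Q_in − Q_out = -0.056000 m³/min, so V(t) = 9.58 − 0.056000 t and V(70.0) = 5.6600 m³.
Species balance (pure solvent in): dm/dt = −Q_out · m/V(t).
Separate: dm/m = −Q_out dt/V(t) ⇒ ln(m/m₀) = −(Q_out/(Q_in−Q_out)) ln(V/V₀).
m = m₀ (V₀/V)^(Q_out/(Q_in−Q_out)) = 53.4 × (9.58/5.6600)^(-4.9286) = 3.9914 g.

3.99 g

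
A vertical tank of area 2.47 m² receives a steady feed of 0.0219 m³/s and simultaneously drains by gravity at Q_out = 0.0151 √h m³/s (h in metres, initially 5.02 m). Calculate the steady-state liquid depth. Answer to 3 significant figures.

2.10 m

Unsteady balance on liquid volume: A dh/dt = Q_in − 0.0151 √h. At steady state dh/dt = 0:
Q_in = 0.0151 √h_ss ⇒ √h_ss = 0.0219/0.0151 = 1.4503.
h_ss = 1.4503² = 2.1035 m. (Since h₀ = 5.02 m > h_ss, the level will fall toward this value.)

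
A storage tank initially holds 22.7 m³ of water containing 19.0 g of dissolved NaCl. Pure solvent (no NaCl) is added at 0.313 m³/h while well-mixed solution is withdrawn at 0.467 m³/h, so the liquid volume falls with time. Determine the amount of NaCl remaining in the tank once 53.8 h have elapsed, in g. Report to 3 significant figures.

4.79 g

Total volume: dV/dt = Q_in − Q_out = -0.15400 m³/h, so V(t) = 22.7 − 0.15400 t and V(53.8) = 14.415 m³.
Species balance (pure solvent in): dm/dt = −Q_out · m/V(t).
Separate: dm/m = −Q_out dt/V(t) ⇒ ln(m/m₀) = −(Q_out/(Q_in−Q_out)) ln(V/V₀).
m = m₀ (V₀/V)^(Q_out/(Q_in−Q_out)) = 19.0 × (22.7/14.415)^(-3.0325) = 4.7940 g.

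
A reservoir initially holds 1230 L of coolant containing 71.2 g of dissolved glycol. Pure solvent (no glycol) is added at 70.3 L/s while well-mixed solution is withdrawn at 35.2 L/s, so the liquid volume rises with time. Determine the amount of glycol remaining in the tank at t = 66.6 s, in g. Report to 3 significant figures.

24.5 g

Total volume: dV/dt = Q_in − Q_out = 35.100 L/s, so V(t) = 1230 + 35.100 t and V(66.6) = 3567.7 L.
No glycol enters, so dm/dt = −Q_out · (m/V).
dm/m = −Q_out dt/(V₀ + 35.100 t); integrating gives ln(m/m₀) = −(Q_out/(Q_in−Q_out)) ln(V/V₀).
m = m₀ (V₀/V)^(Q_out/(Q_in−Q_out)) = 71.2 × (1230/3567.7)^(1.0028) = 24.473 g.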